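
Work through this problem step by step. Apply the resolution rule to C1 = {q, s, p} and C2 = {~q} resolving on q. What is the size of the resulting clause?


Remove q from C1 and ~q from C2.
C1 remainder: {s, p}
C2 remainder: {}
Union (resolvent): {p, s}
Resolvent has 2 literal(s).

2


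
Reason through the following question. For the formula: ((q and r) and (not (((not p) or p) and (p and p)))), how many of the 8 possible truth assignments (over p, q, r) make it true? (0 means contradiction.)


Check all 8 assignments:
p=0, q=0, r=0: 0
p=0, q=0, r=1: 0
p=0, q=1, r=0: 0
p=0, q=1, r=1: 1
p=1, q=0, r=0: 0
p=1, q=0, r=1: 0
p=1, q=1, r=0: 0
p=1, q=1, r=1: 0
Count of True = 1

1


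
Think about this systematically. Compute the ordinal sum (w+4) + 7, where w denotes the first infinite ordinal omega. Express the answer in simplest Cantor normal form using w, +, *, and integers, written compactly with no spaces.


Compute (w+4) + 7.
Ordinal + is associative but NOT commutative; for finite n>0, n + w = w but w + n stays w+n.
By associativity: (w+4) + 7 = w + (4+7) = w+11.
Result = w+11

w+11


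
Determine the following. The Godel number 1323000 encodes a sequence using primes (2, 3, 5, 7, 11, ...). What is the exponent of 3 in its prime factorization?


Factorize 1323000 by dividing by 3 repeatedly.
Division steps: 3 divides 1323000 exactly 3 time(s).
Exponent of 3 = 3

3


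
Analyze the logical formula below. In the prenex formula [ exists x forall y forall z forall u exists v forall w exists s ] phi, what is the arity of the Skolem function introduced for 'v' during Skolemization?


Quantifier prefix: exists x forall y forall z forall u exists v forall w exists s
'v' is existentially quantified at position 5.
Universal variables preceding it: y, z, u
Skolem function arity = 3

3


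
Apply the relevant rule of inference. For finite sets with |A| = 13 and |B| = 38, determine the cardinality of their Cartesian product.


The Cartesian product A x B contains all ordered pairs (a, b).
|A x B| = |A| * |B| = 13 * 38 = 494

494


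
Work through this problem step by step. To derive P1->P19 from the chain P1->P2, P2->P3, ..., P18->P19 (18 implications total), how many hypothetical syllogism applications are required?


With 18 implications in a chain connecting 19 propositions:
P1->P2, P2->P3, ..., P18->P19
Steps needed = (number of implications) - 1 = 18 - 1 = 17

17


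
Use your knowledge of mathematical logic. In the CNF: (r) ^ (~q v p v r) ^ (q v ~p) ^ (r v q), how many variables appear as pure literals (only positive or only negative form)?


Check each variable for pure literal status:
p: mixed (not pure)
q: mixed (not pure)
r: pure positive
Pure literal count = 1

1


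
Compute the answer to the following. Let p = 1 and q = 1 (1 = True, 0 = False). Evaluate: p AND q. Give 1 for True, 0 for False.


p = 1, q = 1
Operation: p AND q
Evaluate: 1 AND 1 = 1

1


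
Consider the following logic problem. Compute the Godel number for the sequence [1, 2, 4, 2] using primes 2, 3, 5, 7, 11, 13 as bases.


Encode each element as an exponent of the corresponding prime:
  2^1 = 2
  3^2 = 9
  5^4 = 625
  7^2 = 49
Product = 2 * 9 * 625 * 49 = 551250

551250


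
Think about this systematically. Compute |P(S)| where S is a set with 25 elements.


The power set of a set with n elements has 2^n elements.
|P(S)| = 2^25 = 33554432

33554432


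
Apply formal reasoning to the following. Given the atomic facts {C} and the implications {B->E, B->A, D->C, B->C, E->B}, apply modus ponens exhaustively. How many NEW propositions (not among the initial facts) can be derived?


Initial facts: {C}
Apply modus ponens to closure:
  (no implication fires)
Final known: {C}
New propositions: {(none)}
Count = 0

0


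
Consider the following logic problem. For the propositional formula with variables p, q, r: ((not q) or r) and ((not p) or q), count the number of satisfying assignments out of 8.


Evaluate all 8 assignments for p, q, r:
p=0, q=0, r=0: 1
p=0, q=0, r=1: 1
p=0, q=1, r=0: 0
p=0, q=1, r=1: 1
p=1, q=0, r=0: 0
p=1, q=0, r=1: 0
p=1, q=1, r=0: 0
p=1, q=1, r=1: 1
Satisfying count = 4

4


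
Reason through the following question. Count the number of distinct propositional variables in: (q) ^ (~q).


Identify each variable that appears in the formula.
Variables found: q
Count = 1

1


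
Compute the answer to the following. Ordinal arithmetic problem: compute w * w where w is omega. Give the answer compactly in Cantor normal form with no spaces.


Compute w * w.
Ordinal * is associative and left-distributive over +, but NOT commutative; for finite n>1, n*w = w but w*n stays w*n.
w * w = w^2 by definition.
Result = w^2

w^2


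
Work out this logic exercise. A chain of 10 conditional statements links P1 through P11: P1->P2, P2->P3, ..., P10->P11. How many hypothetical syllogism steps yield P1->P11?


With 10 implications in a chain connecting 11 propositions:
P1->P2, P2->P3, ..., P10->P11
Steps needed = (number of implications) - 1 = 10 - 1 = 9

9


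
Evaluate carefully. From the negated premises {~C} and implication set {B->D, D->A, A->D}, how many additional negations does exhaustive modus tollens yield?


Initial negated facts: {~C}
Apply modus tollens to closure:
  (no implication fires)
Final negated: {~C}
New negations: {(none)}
Count = 0

0


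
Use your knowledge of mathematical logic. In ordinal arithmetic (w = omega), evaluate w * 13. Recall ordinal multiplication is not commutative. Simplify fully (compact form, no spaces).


Compute w * 13.
Ordinal * is associative and left-distributive over +, but NOT commutative; for finite n>1, n*w = w but w*n stays w*n.
w * 13 means 13 copies of w concatenated: w*13.
Result = w*13

w*13


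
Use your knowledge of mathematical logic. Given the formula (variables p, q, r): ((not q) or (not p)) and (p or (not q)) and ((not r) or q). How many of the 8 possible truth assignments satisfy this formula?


Evaluate all 8 assignments for p, q, r:
p=0, q=0, r=0: 1
p=0, q=0, r=1: 0
p=0, q=1, r=0: 0
p=0, q=1, r=1: 0
p=1, q=0, r=0: 1
p=1, q=0, r=1: 0
p=1, q=1, r=0: 0
p=1, q=1, r=1: 0
Satisfying count = 2

2


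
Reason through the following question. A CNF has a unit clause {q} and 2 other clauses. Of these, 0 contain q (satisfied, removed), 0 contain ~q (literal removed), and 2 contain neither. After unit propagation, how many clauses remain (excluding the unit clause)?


Satisfied (removed): 0
Shortened (remain): 0
Unchanged (remain): 2
Remaining = 0 + 2 = 2

2


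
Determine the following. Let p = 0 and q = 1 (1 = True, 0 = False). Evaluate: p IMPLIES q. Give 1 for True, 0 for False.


p = 0, q = 1
Operation: p IMPLIES q
Evaluate: 0 IMPLIES 1 = 1

1


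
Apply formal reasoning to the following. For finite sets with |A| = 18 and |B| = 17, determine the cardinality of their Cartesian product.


The Cartesian product A x B contains all ordered pairs (a, b).
|A x B| = |A| * |B| = 18 * 17 = 306

306


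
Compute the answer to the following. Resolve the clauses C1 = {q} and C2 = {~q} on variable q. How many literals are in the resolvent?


Remove q from C1 and ~q from C2.
C1 remainder: {}
C2 remainder: {}
Union (resolvent): {} (empty clause)
Resolvent has 0 literal(s).

0


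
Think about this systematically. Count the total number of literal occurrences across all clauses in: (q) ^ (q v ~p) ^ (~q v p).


Counting literals in each clause:
Clause 1: 1 literal(s)
Clause 2: 2 literal(s)
Clause 3: 2 literal(s)
Total = 5

5


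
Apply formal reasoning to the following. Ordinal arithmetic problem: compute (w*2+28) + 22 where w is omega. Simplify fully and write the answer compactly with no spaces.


Compute (w*2+28) + 22.
Ordinal + is associative but NOT commutative; for finite n>0, n + w = w but w + n stays w+n.
By associativity: (w*2+28) + 22 = w*2 + (28+22) = w*2+50.
Result = w*2+50

w*2+50


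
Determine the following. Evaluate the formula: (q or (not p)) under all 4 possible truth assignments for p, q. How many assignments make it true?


Check all 4 assignments:
p=0, q=0: 1
p=0, q=1: 1
p=1, q=0: 0
p=1, q=1: 1
Count of True = 3

3


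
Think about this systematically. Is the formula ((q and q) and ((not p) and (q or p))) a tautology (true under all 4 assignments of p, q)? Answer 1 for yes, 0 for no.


Check all 4 assignments:
p=0, q=0: 0
p=0, q=1: 1
p=1, q=0: 0
p=1, q=1: 0
Satisfying count = 1/4.
Tautology iff count = 4: no.

0


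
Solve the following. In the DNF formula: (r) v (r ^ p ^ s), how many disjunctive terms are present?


A DNF formula is a disjunction of terms (conjunctions).
Terms are separated by v.
Counting the disjuncts: 2 terms.

2


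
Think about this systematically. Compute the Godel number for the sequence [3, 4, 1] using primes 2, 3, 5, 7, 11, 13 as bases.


Encode each element as an exponent of the corresponding prime:
  2^3 = 8
  3^4 = 81
  5^1 = 5
Product = 8 * 81 * 5 = 3240

3240


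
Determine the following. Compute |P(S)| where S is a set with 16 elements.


The power set of a set with n elements has 2^n elements.
|P(S)| = 2^16 = 65536

65536


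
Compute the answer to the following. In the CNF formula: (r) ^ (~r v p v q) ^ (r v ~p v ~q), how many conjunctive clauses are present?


A CNF formula is a conjunction of clauses.
Clauses are separated by ^.
Counting the conjuncts: 3 clauses.

3


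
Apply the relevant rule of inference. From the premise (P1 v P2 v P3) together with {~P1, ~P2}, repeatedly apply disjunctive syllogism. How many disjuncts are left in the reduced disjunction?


Original disjuncts (3): P1, P2, P3
Negated (eliminate): ~P1, ~P2
Remaining disjuncts: P3
Count = 3 - 2 = 1

1


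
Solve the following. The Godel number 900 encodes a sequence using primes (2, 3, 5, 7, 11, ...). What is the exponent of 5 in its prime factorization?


Factorize 900 by dividing by 5 repeatedly.
Division steps: 5 divides 900 exactly 2 time(s).
Exponent of 5 = 2

2


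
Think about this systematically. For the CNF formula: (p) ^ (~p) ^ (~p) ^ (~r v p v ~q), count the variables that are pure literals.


Check each variable for pure literal status:
p: mixed (not pure)
q: pure negative
r: pure negative
Pure literal count = 2

2


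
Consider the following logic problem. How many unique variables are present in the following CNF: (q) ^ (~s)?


Identify each variable that appears in the formula.
Variables found: q, s
Count = 2

2


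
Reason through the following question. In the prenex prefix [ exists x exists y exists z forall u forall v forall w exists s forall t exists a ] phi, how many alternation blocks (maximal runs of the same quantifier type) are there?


Quantifier-type sequence: E E E A A A E A E  (A=forall, E=exists)
Group into maximal same-type runs:
  Ex3 | Ax3 | Ex1 | Ax1 | Ex1
Number of blocks = 5

5


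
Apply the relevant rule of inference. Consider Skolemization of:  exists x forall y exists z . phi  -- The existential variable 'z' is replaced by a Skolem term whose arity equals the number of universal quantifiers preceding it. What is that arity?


Quantifier prefix: exists x forall y exists z
'z' is existentially quantified at position 3.
Universal variables preceding it: y
Skolem function arity = 1

1


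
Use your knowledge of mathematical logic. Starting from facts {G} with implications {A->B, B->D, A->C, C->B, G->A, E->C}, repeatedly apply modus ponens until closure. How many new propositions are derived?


Initial facts: {G}
Apply modus ponens to closure:
  G and G->A  =>  A
  A and A->B  =>  B
  B and B->D  =>  D
  A and A->C  =>  C
Final known: {A, B, C, D, G}
New propositions: {A, B, C, D}
Count = 4

4


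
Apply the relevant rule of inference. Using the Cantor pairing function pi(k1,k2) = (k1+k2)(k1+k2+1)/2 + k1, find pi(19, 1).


k1 + k2 = 20
(k1+k2)(k1+k2+1)/2 = 20 * 21 / 2 = 210
pi = 210 + 19 = 229

229


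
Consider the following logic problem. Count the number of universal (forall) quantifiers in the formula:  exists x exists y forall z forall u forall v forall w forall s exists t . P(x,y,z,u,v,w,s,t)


Quantifier prefix: exists x exists y forall z forall u forall v forall w forall s exists t
Mark each quantifier type:
  E E U U U U U E
Universal count = 5, Existential count = 3
Asked for universal (forall) quantifiers: 5

5


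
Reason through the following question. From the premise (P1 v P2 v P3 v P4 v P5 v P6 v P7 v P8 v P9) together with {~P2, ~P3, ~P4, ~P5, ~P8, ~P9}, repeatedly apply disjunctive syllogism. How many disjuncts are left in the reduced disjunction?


Original disjuncts (9): P1, P2, P3, P4, P5, P6, P7, P8, P9
Negated (eliminate): ~P2, ~P3, ~P4, ~P5, ~P8, ~P9
Remaining disjuncts: P1, P6, P7
Count = 9 - 6 = 3

3


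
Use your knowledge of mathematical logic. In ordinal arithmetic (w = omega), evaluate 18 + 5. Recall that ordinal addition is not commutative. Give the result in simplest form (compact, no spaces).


Compute 18 + 5.
Ordinal + is associative but NOT commutative; for finite n>0, n + w = w but w + n stays w+n.
Both operands finite; ordinal + agrees with natural +: 18 + 5 = 23.
Result = 23

23


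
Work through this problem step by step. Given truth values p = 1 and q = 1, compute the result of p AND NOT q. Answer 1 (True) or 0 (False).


p = 1, q = 1
Operation: p AND NOT q
Evaluate: 1 AND NOT 1 = 0

0


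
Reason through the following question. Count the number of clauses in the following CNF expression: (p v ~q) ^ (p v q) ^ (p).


A CNF formula is a conjunction of clauses.
Clauses are separated by ^.
Counting the conjuncts: 3 clauses.

3


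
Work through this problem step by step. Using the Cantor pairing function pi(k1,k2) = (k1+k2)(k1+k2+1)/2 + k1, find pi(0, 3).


k1 + k2 = 3
(k1+k2)(k1+k2+1)/2 = 3 * 4 / 2 = 6
pi = 6 + 0 = 6

6


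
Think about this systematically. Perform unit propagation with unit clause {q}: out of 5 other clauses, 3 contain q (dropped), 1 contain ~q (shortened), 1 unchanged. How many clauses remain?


Satisfied (removed): 3
Shortened (remain): 1
Unchanged (remain): 1
Remaining = 1 + 1 = 2

2


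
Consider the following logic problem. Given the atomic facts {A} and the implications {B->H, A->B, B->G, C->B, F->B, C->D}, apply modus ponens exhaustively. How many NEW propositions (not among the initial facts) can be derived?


Initial facts: {A}
Apply modus ponens to closure:
  A and A->B  =>  B
  B and B->G  =>  G
  B and B->H  =>  H
Final known: {A, B, G, H}
New propositions: {B, G, H}
Count = 3

3


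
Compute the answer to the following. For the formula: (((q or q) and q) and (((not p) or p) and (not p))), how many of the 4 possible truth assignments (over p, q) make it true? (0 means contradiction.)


Check all 4 assignments:
p=0, q=0: 0
p=0, q=1: 1
p=1, q=0: 0
p=1, q=1: 0
Count of True = 1

1


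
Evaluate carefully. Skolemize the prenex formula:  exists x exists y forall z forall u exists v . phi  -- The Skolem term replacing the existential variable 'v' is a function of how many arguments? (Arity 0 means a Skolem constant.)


Quantifier prefix: exists x exists y forall z forall u exists v
'v' is existentially quantified at position 5.
Universal variables preceding it: z, u
Skolem function arity = 2

2


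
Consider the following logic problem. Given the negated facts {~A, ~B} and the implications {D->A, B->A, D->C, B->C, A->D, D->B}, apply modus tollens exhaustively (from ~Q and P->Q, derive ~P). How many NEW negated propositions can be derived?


Initial negated facts: {~A, ~B}
Apply modus tollens to closure:
  ~A and D->A  =>  ~D
Final negated: {~A, ~B, ~D}
New negations: {~D}
Count = 1

1


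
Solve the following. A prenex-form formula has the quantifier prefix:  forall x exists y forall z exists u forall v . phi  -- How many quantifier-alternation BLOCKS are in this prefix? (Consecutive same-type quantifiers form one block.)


Quantifier-type sequence: A E A E A  (A=forall, E=exists)
Group into maximal same-type runs:
  Ax1 | Ex1 | Ax1 | Ex1 | Ax1
Number of blocks = 5

5


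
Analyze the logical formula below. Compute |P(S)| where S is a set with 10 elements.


The power set of a set with n elements has 2^n elements.
|P(S)| = 2^10 = 1024

1024


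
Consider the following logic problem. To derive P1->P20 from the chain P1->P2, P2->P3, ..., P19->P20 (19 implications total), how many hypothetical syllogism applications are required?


With 19 implications in a chain connecting 20 propositions:
P1->P2, P2->P3, ..., P19->P20
Steps needed = (number of implications) - 1 = 19 - 1 = 18

18


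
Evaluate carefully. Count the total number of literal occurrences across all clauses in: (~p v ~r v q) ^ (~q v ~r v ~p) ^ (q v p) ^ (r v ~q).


Counting literals in each clause:
Clause 1: 3 literal(s)
Clause 2: 3 literal(s)
Clause 3: 2 literal(s)
Clause 4: 2 literal(s)
Total = 10

10


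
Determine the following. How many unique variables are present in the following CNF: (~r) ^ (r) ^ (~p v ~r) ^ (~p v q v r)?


Identify each variable that appears in the formula.
Variables found: p, q, r
Count = 3

3


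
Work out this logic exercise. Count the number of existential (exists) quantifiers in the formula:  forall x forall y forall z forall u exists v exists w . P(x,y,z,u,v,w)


Quantifier prefix: forall x forall y forall z forall u exists v exists w
Mark each quantifier type:
  U U U U E E
Universal count = 4, Existential count = 2
Asked for existential (exists) quantifiers: 2

2


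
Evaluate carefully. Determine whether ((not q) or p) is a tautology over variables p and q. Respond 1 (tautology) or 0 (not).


Check all 4 assignments:
p=0, q=0: 1
p=0, q=1: 0
p=1, q=0: 1
p=1, q=1: 1
Satisfying count = 3/4.
Tautology iff count = 4: no.

0


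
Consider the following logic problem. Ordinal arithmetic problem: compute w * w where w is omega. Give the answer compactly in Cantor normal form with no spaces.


Compute w * w.
Ordinal * is associative and left-distributive over +, but NOT commutative; for finite n>1, n*w = w but w*n stays w*n.
w * w = w^2 by definition.
Result = w^2

w^2


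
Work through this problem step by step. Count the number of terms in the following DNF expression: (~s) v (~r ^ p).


A DNF formula is a disjunction of terms (conjunctions).
Terms are separated by v.
Counting the disjuncts: 2 terms.

2


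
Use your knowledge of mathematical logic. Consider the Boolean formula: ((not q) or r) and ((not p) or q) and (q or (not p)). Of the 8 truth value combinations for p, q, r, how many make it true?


Evaluate all 8 assignments for p, q, r:
p=0, q=0, r=0: 1
p=0, q=0, r=1: 1
p=0, q=1, r=0: 0
p=0, q=1, r=1: 1
p=1, q=0, r=0: 0
p=1, q=0, r=1: 0
p=1, q=1, r=0: 0
p=1, q=1, r=1: 1
Satisfying count = 4

4


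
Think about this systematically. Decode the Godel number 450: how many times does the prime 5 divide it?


Factorize 450 by dividing by 5 repeatedly.
Division steps: 5 divides 450 exactly 2 time(s).
Exponent of 5 = 2

2


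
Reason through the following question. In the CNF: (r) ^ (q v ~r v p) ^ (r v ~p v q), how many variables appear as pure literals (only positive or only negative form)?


Check each variable for pure literal status:
p: mixed (not pure)
q: pure positive
r: mixed (not pure)
Pure literal count = 1

1


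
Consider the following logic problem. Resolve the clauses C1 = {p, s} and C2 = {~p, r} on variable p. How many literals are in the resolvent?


Remove p from C1 and ~p from C2.
C1 remainder: {s}
C2 remainder: {r}
Union (resolvent): {r, s}
Resolvent has 2 literal(s).

2


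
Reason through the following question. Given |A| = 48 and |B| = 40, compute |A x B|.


The Cartesian product A x B contains all ordered pairs (a, b).
|A x B| = |A| * |B| = 48 * 40 = 1920

1920


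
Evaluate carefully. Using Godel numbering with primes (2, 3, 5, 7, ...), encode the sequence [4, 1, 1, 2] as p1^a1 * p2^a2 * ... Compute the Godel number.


Encode each element as an exponent of the corresponding prime:
  2^4 = 16
  3^1 = 3
  5^1 = 5
  7^2 = 49
Product = 16 * 3 * 5 * 49 = 11760

11760


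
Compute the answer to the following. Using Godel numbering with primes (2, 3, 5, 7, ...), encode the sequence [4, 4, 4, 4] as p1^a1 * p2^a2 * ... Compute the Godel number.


Encode each element as an exponent of the corresponding prime:
  2^4 = 16
  3^4 = 81
  5^4 = 625
  7^4 = 2401
Product = 16 * 81 * 625 * 2401 = 1944810000

1944810000


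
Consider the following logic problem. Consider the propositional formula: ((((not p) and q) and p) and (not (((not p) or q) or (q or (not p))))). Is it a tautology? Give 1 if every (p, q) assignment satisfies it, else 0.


Check all 4 assignments:
p=0, q=0: 0
p=0, q=1: 0
p=1, q=0: 0
p=1, q=1: 0
Satisfying count = 0/4.
Tautology iff count = 4: no.

0


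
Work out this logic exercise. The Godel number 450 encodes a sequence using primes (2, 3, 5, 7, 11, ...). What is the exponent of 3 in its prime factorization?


Factorize 450 by dividing by 3 repeatedly.
Division steps: 3 divides 450 exactly 2 time(s).
Exponent of 3 = 2

2


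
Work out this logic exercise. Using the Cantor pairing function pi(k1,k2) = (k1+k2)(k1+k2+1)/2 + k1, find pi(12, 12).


k1 + k2 = 24
(k1+k2)(k1+k2+1)/2 = 24 * 25 / 2 = 300
pi = 300 + 12 = 312

312


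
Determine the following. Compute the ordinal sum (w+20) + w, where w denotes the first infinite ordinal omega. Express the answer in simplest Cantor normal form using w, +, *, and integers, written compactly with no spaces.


Compute (w+20) + w.
Ordinal + is associative but NOT commutative; for finite n>0, n + w = w but w + n stays w+n.
(w+20) + w = w + (20+w) = w + w = w*2 (the finite tail 20 is absorbed by the right w).
Result = w*2

w*2


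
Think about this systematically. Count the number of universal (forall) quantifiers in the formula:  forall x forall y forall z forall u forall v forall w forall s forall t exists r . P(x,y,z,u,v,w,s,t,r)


Quantifier prefix: forall x forall y forall z forall u forall v forall w forall s forall t exists r
Mark each quantifier type:
  U U U U U U U U E
Universal count = 8, Existential count = 1
Asked for universal (forall) quantifiers: 8

8


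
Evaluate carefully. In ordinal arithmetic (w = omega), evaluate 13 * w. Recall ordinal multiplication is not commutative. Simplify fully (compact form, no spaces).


Compute 13 * w.
Ordinal * is associative and left-distributive over +, but NOT commutative; for finite n>1, n*w = w but w*n stays w*n.
For finite n>0, n * w = sup{n*k : k<w} = w. So 13 * w = w.
Result = w

w


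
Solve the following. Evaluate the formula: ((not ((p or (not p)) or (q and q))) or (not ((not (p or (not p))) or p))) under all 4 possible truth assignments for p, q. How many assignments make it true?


Check all 4 assignments:
p=0, q=0: 1
p=0, q=1: 1
p=1, q=0: 0
p=1, q=1: 0
Count of True = 2

2


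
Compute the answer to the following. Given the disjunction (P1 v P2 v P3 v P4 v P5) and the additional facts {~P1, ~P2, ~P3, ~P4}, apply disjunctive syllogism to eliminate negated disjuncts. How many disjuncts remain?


Original disjuncts (5): P1, P2, P3, P4, P5
Negated (eliminate): ~P1, ~P2, ~P3, ~P4
Remaining disjuncts: P5
Count = 5 - 4 = 1

1


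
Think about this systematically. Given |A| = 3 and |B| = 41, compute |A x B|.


The Cartesian product A x B contains all ordered pairs (a, b).
|A x B| = |A| * |B| = 3 * 41 = 123

123


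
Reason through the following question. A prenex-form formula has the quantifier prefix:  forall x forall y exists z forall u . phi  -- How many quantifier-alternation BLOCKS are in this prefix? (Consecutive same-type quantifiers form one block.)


Quantifier-type sequence: A A E A  (A=forall, E=exists)
Group into maximal same-type runs:
  Ax2 | Ex1 | Ax1
Number of blocks = 3

3


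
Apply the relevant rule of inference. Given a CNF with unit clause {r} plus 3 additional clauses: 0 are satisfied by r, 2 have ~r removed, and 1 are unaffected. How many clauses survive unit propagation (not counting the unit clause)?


Satisfied (removed): 0
Shortened (remain): 2
Unchanged (remain): 1
Remaining = 2 + 1 = 3

3


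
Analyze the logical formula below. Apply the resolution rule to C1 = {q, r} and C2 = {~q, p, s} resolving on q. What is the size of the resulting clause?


Remove q from C1 and ~q from C2.
C1 remainder: {r}
C2 remainder: {p, s}
Union (resolvent): {p, r, s}
Resolvent has 3 literal(s).

3


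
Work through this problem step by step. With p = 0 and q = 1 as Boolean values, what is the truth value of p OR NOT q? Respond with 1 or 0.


p = 0, q = 1
Operation: p OR NOT q
Evaluate: 0 OR NOT 1 = 0

0


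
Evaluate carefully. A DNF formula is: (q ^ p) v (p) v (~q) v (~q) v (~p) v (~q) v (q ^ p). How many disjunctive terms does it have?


A DNF formula is a disjunction of terms (conjunctions).
Terms are separated by v.
Counting the disjuncts: 7 terms.

7


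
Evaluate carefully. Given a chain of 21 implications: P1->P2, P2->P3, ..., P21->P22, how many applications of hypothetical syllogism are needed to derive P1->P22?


With 21 implications in a chain connecting 22 propositions:
P1->P2, P2->P3, ..., P21->P22
Steps needed = (number of implications) - 1 = 21 - 1 = 20

20


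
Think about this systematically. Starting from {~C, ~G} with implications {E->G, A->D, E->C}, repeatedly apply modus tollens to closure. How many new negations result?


Initial negated facts: {~C, ~G}
Apply modus tollens to closure:
  ~G and E->G  =>  ~E
Final negated: {~C, ~E, ~G}
New negations: {~E}
Count = 1

1


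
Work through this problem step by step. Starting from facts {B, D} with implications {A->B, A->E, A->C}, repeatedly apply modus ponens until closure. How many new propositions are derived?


Initial facts: {B, D}
Apply modus ponens to closure:
  (no implication fires)
Final known: {B, D}
New propositions: {(none)}
Count = 0

0


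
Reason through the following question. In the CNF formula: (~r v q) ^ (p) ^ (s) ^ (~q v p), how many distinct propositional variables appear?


Identify each variable that appears in the formula.
Variables found: p, q, r, s
Count = 4

4


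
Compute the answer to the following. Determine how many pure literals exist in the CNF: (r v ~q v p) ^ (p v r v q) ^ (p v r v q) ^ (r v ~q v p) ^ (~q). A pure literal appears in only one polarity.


Check each variable for pure literal status:
p: pure positive
q: mixed (not pure)
r: pure positive
Pure literal count = 2

2


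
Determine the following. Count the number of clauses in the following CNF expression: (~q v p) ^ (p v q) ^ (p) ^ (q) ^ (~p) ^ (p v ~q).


A CNF formula is a conjunction of clauses.
Clauses are separated by ^.
Counting the conjuncts: 6 clauses.

6


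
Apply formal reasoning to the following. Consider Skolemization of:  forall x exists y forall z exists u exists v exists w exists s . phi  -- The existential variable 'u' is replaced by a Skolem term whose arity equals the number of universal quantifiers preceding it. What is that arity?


Quantifier prefix: forall x exists y forall z exists u exists v exists w exists s
'u' is existentially quantified at position 4.
Universal variables preceding it: x, z
Skolem function arity = 2

2


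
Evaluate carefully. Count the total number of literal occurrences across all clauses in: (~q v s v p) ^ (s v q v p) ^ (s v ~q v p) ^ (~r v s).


Counting literals in each clause:
Clause 1: 3 literal(s)
Clause 2: 3 literal(s)
Clause 3: 3 literal(s)
Clause 4: 2 literal(s)
Total = 11

11


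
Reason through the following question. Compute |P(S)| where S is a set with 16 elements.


The power set of a set with n elements has 2^n elements.
|P(S)| = 2^16 = 65536

65536


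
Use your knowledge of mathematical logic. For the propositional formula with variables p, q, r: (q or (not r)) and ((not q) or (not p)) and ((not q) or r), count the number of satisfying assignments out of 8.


Evaluate all 8 assignments for p, q, r:
p=0, q=0, r=0: 1
p=0, q=0, r=1: 0
p=0, q=1, r=0: 0
p=0, q=1, r=1: 1
p=1, q=0, r=0: 1
p=1, q=0, r=1: 0
p=1, q=1, r=0: 0
p=1, q=1, r=1: 0
Satisfying count = 3

3


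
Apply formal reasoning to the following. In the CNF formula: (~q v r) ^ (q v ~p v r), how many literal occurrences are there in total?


Counting literals in each clause:
Clause 1: 2 literal(s)
Clause 2: 3 literal(s)
Total = 5

5


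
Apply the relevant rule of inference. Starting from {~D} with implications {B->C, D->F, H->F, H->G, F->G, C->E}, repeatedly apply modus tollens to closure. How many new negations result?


Initial negated facts: {~D}
Apply modus tollens to closure:
  (no implication fires)
Final negated: {~D}
New negations: {(none)}
Count = 0

0


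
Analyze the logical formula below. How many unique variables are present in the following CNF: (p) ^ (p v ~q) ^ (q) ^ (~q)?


Identify each variable that appears in the formula.
Variables found: p, q
Count = 2

2


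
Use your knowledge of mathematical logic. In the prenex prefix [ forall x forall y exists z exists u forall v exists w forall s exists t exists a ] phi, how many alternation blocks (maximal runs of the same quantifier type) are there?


Quantifier-type sequence: A A E E A E A E E  (A=forall, E=exists)
Group into maximal same-type runs:
  Ax2 | Ex2 | Ax1 | Ex1 | Ax1 | Ex2
Number of blocks = 6

6


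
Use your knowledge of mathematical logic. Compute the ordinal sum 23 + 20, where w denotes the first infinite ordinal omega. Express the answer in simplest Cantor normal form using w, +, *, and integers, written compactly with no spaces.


Compute 23 + 20.
Ordinal + is associative but NOT commutative; for finite n>0, n + w = w but w + n stays w+n.
Both operands finite; ordinal + agrees with natural +: 23 + 20 = 43.
Result = 43

43


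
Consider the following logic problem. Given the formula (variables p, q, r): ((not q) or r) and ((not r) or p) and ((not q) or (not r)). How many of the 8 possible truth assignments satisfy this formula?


Evaluate all 8 assignments for p, q, r:
p=0, q=0, r=0: 1
p=0, q=0, r=1: 0
p=0, q=1, r=0: 0
p=0, q=1, r=1: 0
p=1, q=0, r=0: 1
p=1, q=0, r=1: 1
p=1, q=1, r=0: 0
p=1, q=1, r=1: 0
Satisfying count = 3

3


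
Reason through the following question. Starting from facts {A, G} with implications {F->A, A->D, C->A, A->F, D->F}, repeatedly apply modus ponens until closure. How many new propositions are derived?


Initial facts: {A, G}
Apply modus ponens to closure:
  A and A->D  =>  D
  A and A->F  =>  F
Final known: {A, D, F, G}
New propositions: {D, F}
Count = 2

2


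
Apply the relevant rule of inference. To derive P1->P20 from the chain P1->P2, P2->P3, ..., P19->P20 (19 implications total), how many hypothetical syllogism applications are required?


With 19 implications in a chain connecting 20 propositions:
P1->P2, P2->P3, ..., P19->P20
Steps needed = (number of implications) - 1 = 19 - 1 = 18

18


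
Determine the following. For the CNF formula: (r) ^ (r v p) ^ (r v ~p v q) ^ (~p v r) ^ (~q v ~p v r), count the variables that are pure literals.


Check each variable for pure literal status:
p: mixed (not pure)
q: mixed (not pure)
r: pure positive
Pure literal count = 1

1


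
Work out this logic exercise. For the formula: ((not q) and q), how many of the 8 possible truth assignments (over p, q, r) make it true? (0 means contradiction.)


Check all 8 assignments:
p=0, q=0, r=0: 0
p=0, q=0, r=1: 0
p=0, q=1, r=0: 0
p=0, q=1, r=1: 0
p=1, q=0, r=0: 0
p=1, q=0, r=1: 0
p=1, q=1, r=0: 0
p=1, q=1, r=1: 0
Count of True = 0

0


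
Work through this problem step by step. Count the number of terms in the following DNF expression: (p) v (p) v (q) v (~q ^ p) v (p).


A DNF formula is a disjunction of terms (conjunctions).
Terms are separated by v.
Counting the disjuncts: 5 terms.

5


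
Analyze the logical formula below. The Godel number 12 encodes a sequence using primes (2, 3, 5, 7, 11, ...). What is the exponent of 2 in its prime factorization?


Factorize 12 by dividing by 2 repeatedly.
Division steps: 2 divides 12 exactly 2 time(s).
Exponent of 2 = 2

2


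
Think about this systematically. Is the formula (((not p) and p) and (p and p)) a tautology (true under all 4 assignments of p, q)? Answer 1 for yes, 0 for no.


Check all 4 assignments:
p=0, q=0: 0
p=0, q=1: 0
p=1, q=0: 0
p=1, q=1: 0
Satisfying count = 0/4.
Tautology iff count = 4: no.

0


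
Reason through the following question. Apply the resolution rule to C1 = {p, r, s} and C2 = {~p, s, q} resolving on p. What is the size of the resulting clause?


Remove p from C1 and ~p from C2.
C1 remainder: {r, s}
C2 remainder: {s, q}
Union (resolvent): {q, r, s}
Resolvent has 3 literal(s).

3


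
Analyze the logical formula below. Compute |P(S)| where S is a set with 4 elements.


The power set of a set with n elements has 2^n elements.
|P(S)| = 2^4 = 16

16


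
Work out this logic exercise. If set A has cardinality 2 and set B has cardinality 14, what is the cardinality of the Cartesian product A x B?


The Cartesian product A x B contains all ordered pairs (a, b).
|A x B| = |A| * |B| = 2 * 14 = 28

28


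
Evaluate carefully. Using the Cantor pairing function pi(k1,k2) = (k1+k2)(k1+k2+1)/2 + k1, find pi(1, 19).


k1 + k2 = 20
(k1+k2)(k1+k2+1)/2 = 20 * 21 / 2 = 210
pi = 210 + 1 = 211

211


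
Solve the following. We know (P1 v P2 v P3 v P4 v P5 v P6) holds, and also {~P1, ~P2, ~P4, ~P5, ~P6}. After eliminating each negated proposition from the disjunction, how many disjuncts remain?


Original disjuncts (6): P1, P2, P3, P4, P5, P6
Negated (eliminate): ~P1, ~P2, ~P4, ~P5, ~P6
Remaining disjuncts: P3
Count = 6 - 5 = 1

1


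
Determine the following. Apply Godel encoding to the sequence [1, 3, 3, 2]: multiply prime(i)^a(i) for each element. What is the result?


Encode each element as an exponent of the corresponding prime:
  2^1 = 2
  3^3 = 27
  5^3 = 125
  7^2 = 49
Product = 2 * 27 * 125 * 49 = 330750

330750


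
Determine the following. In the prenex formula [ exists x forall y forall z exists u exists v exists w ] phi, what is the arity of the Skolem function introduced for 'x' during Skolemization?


Quantifier prefix: exists x forall y forall z exists u exists v exists w
'x' is existentially quantified at position 1.
No universal quantifiers precede it.
Skolem function arity = 0 (a Skolem constant)

0


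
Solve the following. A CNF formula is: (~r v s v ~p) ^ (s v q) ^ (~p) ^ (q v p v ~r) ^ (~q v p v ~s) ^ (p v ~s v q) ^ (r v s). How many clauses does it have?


A CNF formula is a conjunction of clauses.
Clauses are separated by ^.
Counting the conjuncts: 7 clauses.

7


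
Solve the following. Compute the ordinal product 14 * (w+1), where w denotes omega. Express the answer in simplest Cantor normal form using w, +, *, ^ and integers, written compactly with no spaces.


Compute 14 * (w+1).
Ordinal * is associative and left-distributive over +, but NOT commutative; for finite n>1, n*w = w but w*n stays w*n.
By left-distributivity: 14 * (w+1) = 14*w + 14*1 = w + 14 = w+14.
Result = w+14

w+14


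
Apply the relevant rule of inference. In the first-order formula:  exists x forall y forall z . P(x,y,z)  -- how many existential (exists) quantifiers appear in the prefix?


Quantifier prefix: exists x forall y forall z
Mark each quantifier type:
  E U U
Universal count = 2, Existential count = 1
Asked for existential (exists) quantifiers: 1

1


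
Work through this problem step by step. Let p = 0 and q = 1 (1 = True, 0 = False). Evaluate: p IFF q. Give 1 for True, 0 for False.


p = 0, q = 1
Operation: p IFF q
Evaluate: 0 IFF 1 = 0

0


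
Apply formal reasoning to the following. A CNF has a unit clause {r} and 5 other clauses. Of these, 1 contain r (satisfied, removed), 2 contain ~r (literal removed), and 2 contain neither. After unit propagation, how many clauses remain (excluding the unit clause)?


Satisfied (removed): 1
Shortened (remain): 2
Unchanged (remain): 2
Remaining = 2 + 2 = 4

4


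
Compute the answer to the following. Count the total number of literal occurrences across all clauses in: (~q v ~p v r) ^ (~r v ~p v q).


Counting literals in each clause:
Clause 1: 3 literal(s)
Clause 2: 3 literal(s)
Total = 6

6


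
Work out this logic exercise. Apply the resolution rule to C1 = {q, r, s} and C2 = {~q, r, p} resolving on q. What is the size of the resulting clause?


Remove q from C1 and ~q from C2.
C1 remainder: {r, s}
C2 remainder: {r, p}
Union (resolvent): {p, r, s}
Resolvent has 3 literal(s).

3


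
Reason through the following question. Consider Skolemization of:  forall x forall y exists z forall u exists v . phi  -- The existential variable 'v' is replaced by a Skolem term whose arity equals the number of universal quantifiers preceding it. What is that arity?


Quantifier prefix: forall x forall y exists z forall u exists v
'v' is existentially quantified at position 5.
Universal variables preceding it: x, y, u
Skolem function arity = 3

3


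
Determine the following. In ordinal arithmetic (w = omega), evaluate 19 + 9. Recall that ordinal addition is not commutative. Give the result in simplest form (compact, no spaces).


Compute 19 + 9.
Ordinal + is associative but NOT commutative; for finite n>0, n + w = w but w + n stays w+n.
Both operands finite; ordinal + agrees with natural +: 19 + 9 = 28.
Result = 28

28


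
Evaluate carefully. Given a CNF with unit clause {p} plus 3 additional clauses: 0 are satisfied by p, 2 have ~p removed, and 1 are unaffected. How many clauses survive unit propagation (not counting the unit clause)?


Satisfied (removed): 0
Shortened (remain): 2
Unchanged (remain): 1
Remaining = 2 + 1 = 3

3


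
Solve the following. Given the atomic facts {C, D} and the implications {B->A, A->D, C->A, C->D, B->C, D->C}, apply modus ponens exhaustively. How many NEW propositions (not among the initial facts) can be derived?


Initial facts: {C, D}
Apply modus ponens to closure:
  C and C->A  =>  A
Final known: {A, C, D}
New propositions: {A}
Count = 1

1


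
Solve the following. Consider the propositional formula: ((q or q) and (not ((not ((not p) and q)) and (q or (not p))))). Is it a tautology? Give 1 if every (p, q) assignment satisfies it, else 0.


Check all 4 assignments:
p=0, q=0: 0
p=0, q=1: 1
p=1, q=0: 0
p=1, q=1: 0
Satisfying count = 1/4.
Tautology iff count = 4: no.

0


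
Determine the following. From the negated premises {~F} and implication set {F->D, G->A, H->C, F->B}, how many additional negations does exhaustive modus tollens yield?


Initial negated facts: {~F}
Apply modus tollens to closure:
  (no implication fires)
Final negated: {~F}
New negations: {(none)}
Count = 0

0


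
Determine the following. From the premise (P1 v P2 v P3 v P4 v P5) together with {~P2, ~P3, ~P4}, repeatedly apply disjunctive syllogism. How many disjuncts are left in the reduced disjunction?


Original disjuncts (5): P1, P2, P3, P4, P5
Negated (eliminate): ~P2, ~P3, ~P4
Remaining disjuncts: P1, P5
Count = 5 - 3 = 2

2


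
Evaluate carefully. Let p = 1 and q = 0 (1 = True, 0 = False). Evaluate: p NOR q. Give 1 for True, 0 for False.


p = 1, q = 0
Operation: p NOR q
Evaluate: 1 NOR 0 = 0

0


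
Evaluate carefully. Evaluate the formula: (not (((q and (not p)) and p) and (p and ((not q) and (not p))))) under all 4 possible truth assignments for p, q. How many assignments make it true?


Check all 4 assignments:
p=0, q=0: 1
p=0, q=1: 1
p=1, q=0: 1
p=1, q=1: 1
Count of True = 4

4


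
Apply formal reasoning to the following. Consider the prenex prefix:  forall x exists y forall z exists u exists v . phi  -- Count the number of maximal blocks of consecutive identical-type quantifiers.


Quantifier-type sequence: A E A E E  (A=forall, E=exists)
Group into maximal same-type runs:
  Ax1 | Ex1 | Ax1 | Ex2
Number of blocks = 4

4
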